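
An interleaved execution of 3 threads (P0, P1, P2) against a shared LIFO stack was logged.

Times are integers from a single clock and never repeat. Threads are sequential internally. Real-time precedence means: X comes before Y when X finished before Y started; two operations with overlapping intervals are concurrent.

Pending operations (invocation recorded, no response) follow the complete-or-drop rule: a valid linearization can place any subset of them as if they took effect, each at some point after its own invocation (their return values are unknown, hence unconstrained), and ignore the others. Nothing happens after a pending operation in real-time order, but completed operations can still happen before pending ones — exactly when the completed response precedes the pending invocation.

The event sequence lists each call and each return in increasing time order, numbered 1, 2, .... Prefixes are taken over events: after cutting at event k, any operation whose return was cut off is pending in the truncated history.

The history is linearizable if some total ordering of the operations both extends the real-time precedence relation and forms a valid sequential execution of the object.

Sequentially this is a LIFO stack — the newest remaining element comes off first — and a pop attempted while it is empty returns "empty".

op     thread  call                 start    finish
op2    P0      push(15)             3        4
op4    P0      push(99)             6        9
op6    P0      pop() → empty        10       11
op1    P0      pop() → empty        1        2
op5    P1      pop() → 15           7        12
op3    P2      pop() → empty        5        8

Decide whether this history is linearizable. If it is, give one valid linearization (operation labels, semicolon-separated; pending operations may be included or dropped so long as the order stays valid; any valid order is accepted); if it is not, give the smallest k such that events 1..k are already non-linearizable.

not linearizable — minimal violating prefix: 11 events

already the first 11 events (up to op6's response at time 11) admit no linearization; the first 10 still do
5 completed operations, 2 real-time-consistent orders — every LIFO stack replay fails
completion choices over the 1 pending operation (op5) were checked; none helps
one such order, op1, op2, op3, op4, op6 (pending dropped), breaks at step 3 where op3 pop() → empty is illegal
one such order, op1, op2, op4, op3, op6 (pending dropped), breaks at step 4 where op3 pop() → empty is illegal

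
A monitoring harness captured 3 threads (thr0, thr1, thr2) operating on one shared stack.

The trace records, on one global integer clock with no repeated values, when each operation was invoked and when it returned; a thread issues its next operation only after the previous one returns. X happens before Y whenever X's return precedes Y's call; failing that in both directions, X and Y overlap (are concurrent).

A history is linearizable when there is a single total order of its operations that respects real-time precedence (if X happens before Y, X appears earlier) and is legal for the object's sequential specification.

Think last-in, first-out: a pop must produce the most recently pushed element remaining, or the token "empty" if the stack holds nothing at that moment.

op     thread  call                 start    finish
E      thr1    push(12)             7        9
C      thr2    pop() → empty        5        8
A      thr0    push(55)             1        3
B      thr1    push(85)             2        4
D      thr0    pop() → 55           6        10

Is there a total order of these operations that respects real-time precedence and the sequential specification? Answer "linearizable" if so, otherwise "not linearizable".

the violation lands at event 8, C's response at time 8: events 1..7 linearize, events 1..8 do not
the 3 completed operations admit 2 real-time orders; each fails the stack replay
every completion of the 2 pending operations (D, E) was checked; none linearizes
for example A, B, C (pending dropped) fails at step 3: C pop() → empty is not legal there
for example B, A, C (pending dropped) fails at step 3: C pop() → empty is not legal there

not linearizable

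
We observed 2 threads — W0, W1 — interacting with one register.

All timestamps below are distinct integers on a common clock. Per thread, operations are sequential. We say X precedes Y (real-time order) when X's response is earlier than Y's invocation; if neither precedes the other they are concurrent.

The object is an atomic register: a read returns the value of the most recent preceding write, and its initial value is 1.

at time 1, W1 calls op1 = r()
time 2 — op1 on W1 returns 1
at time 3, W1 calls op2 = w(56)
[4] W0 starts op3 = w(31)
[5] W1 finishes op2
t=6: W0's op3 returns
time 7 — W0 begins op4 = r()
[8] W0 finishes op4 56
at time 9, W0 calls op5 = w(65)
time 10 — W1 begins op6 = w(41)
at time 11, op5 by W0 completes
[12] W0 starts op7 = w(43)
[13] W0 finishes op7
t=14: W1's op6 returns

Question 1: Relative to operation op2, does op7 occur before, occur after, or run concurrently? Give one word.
op7 spans [12,13], op2 spans [3,5]
resp(op2)=5 < inv(op7)=12

after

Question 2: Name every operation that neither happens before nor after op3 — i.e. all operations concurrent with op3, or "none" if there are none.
op3 spans [4,6]: anything still running between times 4 and 6 counts as concurrent
op1 [1,2]: before
op2 [3,5]: concurrent
op4 [7,8]: after
op5 [9,11]: after
op6 [10,14]: after
op7 [12,13]: after

op2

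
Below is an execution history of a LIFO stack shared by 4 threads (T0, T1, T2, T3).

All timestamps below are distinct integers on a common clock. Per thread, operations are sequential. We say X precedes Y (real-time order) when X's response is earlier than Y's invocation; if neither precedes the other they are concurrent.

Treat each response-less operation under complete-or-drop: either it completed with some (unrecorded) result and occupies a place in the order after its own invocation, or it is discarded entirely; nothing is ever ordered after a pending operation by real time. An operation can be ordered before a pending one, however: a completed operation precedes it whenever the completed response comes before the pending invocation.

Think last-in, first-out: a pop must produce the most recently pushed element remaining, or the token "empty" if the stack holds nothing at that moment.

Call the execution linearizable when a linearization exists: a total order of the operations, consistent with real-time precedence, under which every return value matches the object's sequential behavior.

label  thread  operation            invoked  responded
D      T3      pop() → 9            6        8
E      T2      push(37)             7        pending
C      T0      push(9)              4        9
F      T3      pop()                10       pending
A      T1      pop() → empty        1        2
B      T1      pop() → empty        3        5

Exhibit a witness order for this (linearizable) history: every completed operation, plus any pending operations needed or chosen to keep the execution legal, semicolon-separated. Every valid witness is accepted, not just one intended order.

after step 1 (A pop() → empty): stack <>
after step 2 (B pop() → empty): stack <>
after step 3 (C push(9)): stack <9>
after step 4 (D pop() → 9): stack <>

A; B; C; D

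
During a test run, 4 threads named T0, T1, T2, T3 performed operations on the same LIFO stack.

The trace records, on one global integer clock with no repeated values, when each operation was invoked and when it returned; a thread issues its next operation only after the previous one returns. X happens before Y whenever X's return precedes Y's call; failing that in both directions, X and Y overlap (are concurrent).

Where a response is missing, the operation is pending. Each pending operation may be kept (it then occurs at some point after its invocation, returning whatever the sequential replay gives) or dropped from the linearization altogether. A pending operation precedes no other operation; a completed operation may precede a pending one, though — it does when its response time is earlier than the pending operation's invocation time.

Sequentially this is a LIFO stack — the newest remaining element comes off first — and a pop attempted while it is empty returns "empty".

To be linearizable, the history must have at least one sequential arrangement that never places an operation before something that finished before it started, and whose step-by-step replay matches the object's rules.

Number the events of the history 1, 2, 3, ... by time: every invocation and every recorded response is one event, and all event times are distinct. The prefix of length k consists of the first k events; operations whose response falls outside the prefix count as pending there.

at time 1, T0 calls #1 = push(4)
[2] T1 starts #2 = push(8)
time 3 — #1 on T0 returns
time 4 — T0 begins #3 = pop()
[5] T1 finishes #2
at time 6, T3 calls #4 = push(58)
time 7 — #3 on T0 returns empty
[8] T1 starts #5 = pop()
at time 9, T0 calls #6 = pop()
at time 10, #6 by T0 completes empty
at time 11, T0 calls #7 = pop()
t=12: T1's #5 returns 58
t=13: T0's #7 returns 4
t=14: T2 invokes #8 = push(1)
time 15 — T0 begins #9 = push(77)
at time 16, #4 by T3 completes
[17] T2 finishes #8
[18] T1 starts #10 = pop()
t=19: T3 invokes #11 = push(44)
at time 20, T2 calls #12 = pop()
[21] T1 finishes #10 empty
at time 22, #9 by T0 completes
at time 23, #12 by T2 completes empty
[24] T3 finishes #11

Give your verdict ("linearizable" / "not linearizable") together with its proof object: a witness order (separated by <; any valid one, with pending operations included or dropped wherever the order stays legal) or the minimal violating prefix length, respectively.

cut after 6 events: linearizable; cut after 7 events (#3 responds, time 7): not linearizable
3 orders of the 3 completed LIFO stack ops respect real time; none is legal
every completion of the 1 pending operation (#4) was checked; none linearizes
one such order, #1, #2, #3 (pending dropped), breaks at step 3 where #3 pop() → empty is illegal
one such order, #1, #3, #2 (pending dropped), breaks at step 2 where #3 pop() → empty is illegal

not linearizable — minimal violating prefix: 7 events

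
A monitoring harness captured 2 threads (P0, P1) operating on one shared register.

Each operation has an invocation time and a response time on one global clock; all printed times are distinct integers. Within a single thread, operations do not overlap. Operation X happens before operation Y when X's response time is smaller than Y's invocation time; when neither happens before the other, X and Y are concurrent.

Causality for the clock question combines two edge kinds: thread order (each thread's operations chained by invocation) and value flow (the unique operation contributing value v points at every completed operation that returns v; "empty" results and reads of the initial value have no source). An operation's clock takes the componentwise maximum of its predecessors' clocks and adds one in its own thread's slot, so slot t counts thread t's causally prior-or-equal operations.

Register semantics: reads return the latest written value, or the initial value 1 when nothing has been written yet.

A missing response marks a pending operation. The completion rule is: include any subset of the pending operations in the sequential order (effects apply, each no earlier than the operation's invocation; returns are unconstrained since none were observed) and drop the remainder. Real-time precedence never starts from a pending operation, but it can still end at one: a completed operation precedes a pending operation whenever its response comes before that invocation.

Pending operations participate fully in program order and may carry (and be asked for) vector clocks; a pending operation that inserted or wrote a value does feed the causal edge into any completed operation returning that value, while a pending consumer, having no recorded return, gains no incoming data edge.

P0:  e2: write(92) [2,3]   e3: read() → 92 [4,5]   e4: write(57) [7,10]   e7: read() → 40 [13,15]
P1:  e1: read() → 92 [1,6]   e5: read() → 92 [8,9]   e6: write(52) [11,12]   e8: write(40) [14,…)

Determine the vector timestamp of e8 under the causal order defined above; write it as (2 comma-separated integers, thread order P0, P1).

VC(e2, invoked at 2): no causal predecessors; +1 on P0 → (1, 0)
e1 (invocation 1): componentwise max over VC(e2)=(1, 0), +1 at P1, giving (1, 1)
e3 (invocation 4): componentwise max over VC(e2)=(1, 0), +1 at P0, giving (2, 0)
e5 (invocation 8): componentwise max over VC(e1)=(1, 1), VC(e2)=(1, 0), +1 at P1, giving (1, 2)
e4 (invocation 7): componentwise max over VC(e3)=(2, 0), +1 at P0, giving (3, 0)
e6 (invocation 11): componentwise max over VC(e5)=(1, 2), +1 at P1, giving (1, 3)
e8 (invocation 14): componentwise max over VC(e6)=(1, 3), +1 at P1, giving (1, 4)
e7 (invocation 13): componentwise max over VC(e4)=(3, 0), VC(e8)=(1, 4), +1 at P0, giving (4, 4)
target: VC(e8) = (1, 4)

(1, 4)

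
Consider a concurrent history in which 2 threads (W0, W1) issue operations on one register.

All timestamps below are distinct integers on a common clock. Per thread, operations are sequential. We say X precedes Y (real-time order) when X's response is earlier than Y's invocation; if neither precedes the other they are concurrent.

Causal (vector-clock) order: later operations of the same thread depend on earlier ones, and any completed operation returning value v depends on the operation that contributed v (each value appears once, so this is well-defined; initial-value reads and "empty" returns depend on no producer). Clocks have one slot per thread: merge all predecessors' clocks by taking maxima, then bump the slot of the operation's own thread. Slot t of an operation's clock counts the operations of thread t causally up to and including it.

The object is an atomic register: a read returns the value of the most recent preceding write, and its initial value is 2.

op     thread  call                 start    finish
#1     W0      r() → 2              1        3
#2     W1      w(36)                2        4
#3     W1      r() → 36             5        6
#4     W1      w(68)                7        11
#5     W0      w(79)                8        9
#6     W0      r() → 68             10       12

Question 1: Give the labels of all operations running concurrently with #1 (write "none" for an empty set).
Answer: #2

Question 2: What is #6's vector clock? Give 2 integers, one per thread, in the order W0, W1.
Answer: (3, 3)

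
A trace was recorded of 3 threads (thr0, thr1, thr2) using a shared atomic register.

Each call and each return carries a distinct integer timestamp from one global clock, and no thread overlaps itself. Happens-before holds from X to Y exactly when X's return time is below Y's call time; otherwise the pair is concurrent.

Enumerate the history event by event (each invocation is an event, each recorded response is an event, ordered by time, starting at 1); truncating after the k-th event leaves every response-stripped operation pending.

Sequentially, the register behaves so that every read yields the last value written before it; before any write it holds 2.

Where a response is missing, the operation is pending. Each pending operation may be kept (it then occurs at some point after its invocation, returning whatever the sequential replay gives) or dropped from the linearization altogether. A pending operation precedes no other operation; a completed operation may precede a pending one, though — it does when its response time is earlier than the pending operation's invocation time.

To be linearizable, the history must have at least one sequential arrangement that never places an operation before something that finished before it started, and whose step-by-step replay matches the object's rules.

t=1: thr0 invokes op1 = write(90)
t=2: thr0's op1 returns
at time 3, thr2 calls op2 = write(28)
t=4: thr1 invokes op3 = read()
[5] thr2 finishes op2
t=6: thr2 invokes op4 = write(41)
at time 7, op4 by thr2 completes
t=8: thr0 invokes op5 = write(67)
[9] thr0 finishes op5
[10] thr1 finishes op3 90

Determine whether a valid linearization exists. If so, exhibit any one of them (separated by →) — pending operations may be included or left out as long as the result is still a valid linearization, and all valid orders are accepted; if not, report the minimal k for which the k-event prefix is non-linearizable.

1. op1 write(90), leaving value 90
2. op3 read() → 90, leaving value 90
3. op2 write(28), leaving value 28
4. op4 write(41), leaving value 41
5. op5 write(67), leaving value 67

linearizable — witness: op1 → op3 → op2 → op4 → op5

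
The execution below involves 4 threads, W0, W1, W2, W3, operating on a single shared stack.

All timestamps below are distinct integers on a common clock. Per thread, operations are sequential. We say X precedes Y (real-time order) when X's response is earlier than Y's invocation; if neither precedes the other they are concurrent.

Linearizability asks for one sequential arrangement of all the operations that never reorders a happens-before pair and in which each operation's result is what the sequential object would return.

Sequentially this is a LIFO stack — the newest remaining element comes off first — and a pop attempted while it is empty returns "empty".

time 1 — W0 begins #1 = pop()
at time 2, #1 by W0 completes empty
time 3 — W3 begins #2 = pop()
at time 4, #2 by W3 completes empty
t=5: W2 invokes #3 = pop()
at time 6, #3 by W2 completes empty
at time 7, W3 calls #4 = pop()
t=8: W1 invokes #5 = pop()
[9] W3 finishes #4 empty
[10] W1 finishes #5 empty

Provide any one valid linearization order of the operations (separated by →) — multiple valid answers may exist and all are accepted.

#1 → #2 → #3 → #4 → #5

1. #1 pop() → empty, leaving stack <>
2. #2 pop() → empty, leaving stack <>
3. #3 pop() → empty, leaving stack <>
4. #4 pop() → empty, leaving stack <>
5. #5 pop() → empty, leaving stack <>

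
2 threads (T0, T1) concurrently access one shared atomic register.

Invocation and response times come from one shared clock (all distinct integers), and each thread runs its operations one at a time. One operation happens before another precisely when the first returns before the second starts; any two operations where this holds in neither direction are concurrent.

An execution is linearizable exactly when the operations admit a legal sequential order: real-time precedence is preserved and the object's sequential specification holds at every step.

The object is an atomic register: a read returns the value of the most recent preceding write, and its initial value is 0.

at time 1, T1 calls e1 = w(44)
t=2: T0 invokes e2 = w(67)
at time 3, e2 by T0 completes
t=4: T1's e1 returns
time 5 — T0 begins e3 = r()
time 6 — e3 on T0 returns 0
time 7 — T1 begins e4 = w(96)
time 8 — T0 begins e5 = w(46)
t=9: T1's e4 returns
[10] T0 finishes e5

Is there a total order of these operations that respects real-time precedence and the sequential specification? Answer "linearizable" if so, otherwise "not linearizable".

not linearizable

the violation lands at event 6, e3's response at time 6: events 1..5 linearize, events 1..6 do not
all 2 real-time-respecting orders fail — 3 completed atomic register operations, no legal replay
e.g. e1, e2, e3: illegal at step 3, since e3 r() → 0 cannot apply there
e.g. e2, e1, e3: illegal at step 3, since e3 r() → 0 cannot apply there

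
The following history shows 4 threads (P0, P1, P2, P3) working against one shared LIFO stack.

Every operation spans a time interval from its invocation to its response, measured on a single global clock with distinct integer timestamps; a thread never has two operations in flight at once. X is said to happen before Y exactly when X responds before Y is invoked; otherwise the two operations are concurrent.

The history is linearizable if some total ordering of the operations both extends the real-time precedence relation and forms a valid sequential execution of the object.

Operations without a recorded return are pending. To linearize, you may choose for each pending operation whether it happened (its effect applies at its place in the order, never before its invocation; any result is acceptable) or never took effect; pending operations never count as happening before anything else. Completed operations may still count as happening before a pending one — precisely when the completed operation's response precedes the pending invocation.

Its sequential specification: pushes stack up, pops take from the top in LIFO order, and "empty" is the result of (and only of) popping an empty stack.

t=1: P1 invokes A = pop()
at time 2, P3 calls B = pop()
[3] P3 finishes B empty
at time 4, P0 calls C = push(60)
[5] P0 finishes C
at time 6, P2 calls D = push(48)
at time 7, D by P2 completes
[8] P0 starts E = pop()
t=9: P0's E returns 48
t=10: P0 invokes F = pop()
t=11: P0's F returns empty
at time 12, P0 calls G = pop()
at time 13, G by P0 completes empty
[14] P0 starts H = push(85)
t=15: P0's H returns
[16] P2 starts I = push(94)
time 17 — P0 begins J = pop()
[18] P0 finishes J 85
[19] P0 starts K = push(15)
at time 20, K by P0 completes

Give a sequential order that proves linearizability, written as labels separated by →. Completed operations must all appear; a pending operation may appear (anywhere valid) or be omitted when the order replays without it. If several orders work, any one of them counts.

B → C → A → D → E → F → G → H → J → I → K

1. B pop() → empty, leaving stack <>
2. C push(60), leaving stack <60>
3. A pop() (pending, included), leaving stack <>
4. D push(48), leaving stack <48>
5. E pop() → 48, leaving stack <>
6. F pop() → empty, leaving stack <>
7. G pop() → empty, leaving stack <>
8. H push(85), leaving stack <85>
9. J pop() → 85, leaving stack <>
10. I push(94) (pending, included), leaving stack <94>
11. K push(15), leaving stack <94,15>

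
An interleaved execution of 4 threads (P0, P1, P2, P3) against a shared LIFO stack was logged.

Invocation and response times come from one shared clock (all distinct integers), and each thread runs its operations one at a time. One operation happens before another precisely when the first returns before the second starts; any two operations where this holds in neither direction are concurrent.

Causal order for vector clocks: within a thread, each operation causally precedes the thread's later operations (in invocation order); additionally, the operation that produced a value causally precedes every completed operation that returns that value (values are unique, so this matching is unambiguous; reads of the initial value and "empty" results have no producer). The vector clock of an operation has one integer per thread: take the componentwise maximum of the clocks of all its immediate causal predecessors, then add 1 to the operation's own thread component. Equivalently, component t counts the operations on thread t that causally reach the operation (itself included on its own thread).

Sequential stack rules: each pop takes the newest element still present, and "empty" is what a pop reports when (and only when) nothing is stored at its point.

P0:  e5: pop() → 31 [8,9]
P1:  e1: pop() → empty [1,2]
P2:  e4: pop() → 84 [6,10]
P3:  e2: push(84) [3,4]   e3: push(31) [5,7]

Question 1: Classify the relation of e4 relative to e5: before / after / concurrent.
concurrent

e4 spans [6,10], e5 spans [8,9]
the intervals overlap in both directions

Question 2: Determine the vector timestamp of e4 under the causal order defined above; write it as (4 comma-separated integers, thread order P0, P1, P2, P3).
(0, 0, 1, 1)

invoked at 3, e2 has no predecessors; its own P3 bump gives (0, 0, 0, 1)
invoked at 1, e1 has no predecessors; its own P1 bump gives (0, 1, 0, 0)
e3 (invocation 5): componentwise max over VC(e2)=(0, 0, 0, 1), +1 at P3, giving (0, 0, 0, 2)
e4 (invocation 6): componentwise max over VC(e2)=(0, 0, 0, 1), +1 at P2, giving (0, 0, 1, 1)
e5 (invocation 8): componentwise max over VC(e3)=(0, 0, 0, 2), +1 at P0, giving (1, 0, 0, 2)
target: VC(e4) = (0, 0, 1, 1)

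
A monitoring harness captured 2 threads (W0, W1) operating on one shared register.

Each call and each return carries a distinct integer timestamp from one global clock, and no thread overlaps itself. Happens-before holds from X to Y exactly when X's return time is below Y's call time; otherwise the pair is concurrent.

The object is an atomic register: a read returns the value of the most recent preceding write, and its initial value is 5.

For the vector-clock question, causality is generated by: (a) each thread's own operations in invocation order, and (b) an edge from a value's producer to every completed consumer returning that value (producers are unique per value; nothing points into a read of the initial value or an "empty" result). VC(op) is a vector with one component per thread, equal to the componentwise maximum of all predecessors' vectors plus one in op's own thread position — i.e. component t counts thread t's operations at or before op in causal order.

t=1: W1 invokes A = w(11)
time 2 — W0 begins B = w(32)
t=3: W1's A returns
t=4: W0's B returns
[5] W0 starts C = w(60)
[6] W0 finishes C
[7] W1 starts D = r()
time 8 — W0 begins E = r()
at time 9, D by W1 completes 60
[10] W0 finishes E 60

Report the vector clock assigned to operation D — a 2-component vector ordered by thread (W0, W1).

(2, 2)

root op A, invoked 1: fresh clock plus W1's own tick → (0, 1)
root op B, invoked 2: fresh clock plus W0's own tick → (1, 0)
invoked at 5, C merges VC(B)=(1, 0) and bumps W0's slot → (2, 0)
invoked at 8, E merges VC(C)=(2, 0) and bumps W0's slot → (3, 0)
invoked at 7, D merges VC(A)=(0, 1), VC(C)=(2, 0) and bumps W1's slot → (2, 2)
target: VC(D) = (2, 2)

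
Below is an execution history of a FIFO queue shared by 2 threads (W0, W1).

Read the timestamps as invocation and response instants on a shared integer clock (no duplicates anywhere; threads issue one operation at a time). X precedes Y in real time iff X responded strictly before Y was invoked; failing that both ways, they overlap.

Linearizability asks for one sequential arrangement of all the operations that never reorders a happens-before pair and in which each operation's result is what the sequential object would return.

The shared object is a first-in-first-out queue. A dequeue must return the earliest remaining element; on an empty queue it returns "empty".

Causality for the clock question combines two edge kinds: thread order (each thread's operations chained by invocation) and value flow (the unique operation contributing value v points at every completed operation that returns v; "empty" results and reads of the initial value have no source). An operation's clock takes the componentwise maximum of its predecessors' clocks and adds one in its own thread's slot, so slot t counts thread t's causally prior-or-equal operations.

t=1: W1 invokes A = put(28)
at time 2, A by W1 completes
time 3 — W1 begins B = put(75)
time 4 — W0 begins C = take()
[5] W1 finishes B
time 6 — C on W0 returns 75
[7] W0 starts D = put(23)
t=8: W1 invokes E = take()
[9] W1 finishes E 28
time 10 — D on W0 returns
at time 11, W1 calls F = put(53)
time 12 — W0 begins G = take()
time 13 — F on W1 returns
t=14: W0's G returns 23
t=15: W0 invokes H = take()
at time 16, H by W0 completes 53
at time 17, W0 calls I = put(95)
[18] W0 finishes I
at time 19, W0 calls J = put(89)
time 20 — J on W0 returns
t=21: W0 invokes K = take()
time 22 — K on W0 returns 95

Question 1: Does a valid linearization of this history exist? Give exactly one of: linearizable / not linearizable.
not linearizable

prefix check: 1..5 passes, 1..6 fails once C's time-6 response joins
real-time-consistent orders of the 3 completed operations: 2 — all fail the FIFO queue replay
sample order A, B, C stalls at step 3 — C take() → 75 has no legal effect
sample order A, C, B stalls at step 2 — C take() → 75 has no legal effect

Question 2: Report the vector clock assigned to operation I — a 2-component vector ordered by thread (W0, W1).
Answer: (5, 4)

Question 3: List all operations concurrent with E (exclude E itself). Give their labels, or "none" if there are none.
Answer: D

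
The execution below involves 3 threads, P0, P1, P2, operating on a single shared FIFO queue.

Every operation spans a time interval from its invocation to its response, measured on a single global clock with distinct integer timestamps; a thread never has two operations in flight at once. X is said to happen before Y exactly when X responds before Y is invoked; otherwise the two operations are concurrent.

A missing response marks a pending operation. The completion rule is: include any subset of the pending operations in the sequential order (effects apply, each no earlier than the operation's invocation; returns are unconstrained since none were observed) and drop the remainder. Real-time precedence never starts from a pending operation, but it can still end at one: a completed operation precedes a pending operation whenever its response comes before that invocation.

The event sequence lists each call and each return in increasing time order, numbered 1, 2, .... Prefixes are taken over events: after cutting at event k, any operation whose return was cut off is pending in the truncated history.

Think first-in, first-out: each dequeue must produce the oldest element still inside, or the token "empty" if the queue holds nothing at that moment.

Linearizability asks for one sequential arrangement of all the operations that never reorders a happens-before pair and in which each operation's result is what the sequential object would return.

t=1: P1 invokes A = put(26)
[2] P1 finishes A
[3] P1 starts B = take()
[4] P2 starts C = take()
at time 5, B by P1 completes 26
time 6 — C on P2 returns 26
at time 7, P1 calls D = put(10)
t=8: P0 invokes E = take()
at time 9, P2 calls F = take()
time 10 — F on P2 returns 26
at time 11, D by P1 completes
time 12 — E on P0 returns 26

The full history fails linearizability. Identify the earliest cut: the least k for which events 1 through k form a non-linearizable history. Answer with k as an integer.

events 1..5 are linearizable, e.g. via A, B:
1. A put(26), leaving queue <26>
2. B take() → 26, leaving queue <>
include event 6 — C responding at 6 — and every candidate order breaks
e.g. A, B, C: illegal at step 3, since C take() → 26 cannot apply there
e.g. A, C, B: illegal at step 3, since B take() → 26 cannot apply there

6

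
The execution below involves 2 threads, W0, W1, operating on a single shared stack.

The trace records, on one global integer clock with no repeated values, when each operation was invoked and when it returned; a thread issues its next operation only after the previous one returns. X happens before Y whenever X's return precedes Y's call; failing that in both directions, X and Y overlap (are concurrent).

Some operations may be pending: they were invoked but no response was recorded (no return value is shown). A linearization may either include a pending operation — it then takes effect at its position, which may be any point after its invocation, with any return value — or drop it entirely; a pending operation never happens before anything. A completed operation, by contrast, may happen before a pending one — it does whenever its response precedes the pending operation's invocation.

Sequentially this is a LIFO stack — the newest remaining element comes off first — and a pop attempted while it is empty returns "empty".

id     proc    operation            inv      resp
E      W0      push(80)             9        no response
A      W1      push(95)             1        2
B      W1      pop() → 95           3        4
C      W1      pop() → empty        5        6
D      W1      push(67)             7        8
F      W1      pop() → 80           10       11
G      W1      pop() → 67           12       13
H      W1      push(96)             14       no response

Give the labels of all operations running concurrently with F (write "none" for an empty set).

overlap test against F [10,11]: concurrent iff the interval meets 10..11
A [1,2]: before
B [3,4]: before
C [5,6]: before
D [7,8]: before
E [9,…): concurrent
G [12,13]: after
H [14,…): after

E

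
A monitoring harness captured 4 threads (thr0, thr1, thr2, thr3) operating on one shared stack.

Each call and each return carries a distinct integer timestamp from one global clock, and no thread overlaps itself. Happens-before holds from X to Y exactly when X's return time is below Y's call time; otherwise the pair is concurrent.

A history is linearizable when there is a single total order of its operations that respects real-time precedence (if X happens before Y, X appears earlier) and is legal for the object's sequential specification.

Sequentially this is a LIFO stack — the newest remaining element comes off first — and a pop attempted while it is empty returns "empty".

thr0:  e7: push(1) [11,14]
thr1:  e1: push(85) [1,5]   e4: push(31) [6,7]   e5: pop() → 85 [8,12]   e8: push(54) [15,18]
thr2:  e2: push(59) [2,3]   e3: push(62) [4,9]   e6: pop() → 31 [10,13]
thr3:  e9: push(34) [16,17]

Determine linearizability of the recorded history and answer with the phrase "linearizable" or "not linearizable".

one valid linearization: e2, e3, e1, e4, e6, e5, e7, e8, e9
step 1: e2 push(59) — stack <59>
step 2: e3 push(62) — stack <59,62>
step 3: e1 push(85) — stack <59,62,85>
step 4: e4 push(31) — stack <59,62,85,31>
step 5: e6 pop() → 31 — stack <59,62,85>
step 6: e5 pop() → 85 — stack <59,62>
step 7: e7 push(1) — stack <59,62,1>
step 8: e8 push(54) — stack <59,62,1,54>
step 9: e9 push(34) — stack <59,62,1,54,34>

linearizable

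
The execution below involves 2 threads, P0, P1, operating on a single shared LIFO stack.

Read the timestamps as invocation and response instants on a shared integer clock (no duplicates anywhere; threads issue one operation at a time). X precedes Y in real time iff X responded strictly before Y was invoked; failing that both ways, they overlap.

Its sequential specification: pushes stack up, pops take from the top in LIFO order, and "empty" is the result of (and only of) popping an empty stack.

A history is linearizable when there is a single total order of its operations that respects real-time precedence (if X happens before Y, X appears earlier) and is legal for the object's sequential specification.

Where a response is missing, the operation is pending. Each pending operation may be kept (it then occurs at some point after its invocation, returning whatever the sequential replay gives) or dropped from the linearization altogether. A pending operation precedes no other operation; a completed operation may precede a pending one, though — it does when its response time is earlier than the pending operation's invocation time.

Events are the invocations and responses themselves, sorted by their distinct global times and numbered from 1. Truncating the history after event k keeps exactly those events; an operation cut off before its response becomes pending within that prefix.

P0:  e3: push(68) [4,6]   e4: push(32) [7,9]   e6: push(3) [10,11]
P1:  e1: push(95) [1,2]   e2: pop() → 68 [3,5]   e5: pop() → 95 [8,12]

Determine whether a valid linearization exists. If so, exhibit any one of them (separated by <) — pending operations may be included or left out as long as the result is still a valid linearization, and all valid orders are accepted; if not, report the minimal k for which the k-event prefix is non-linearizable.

linearizable — witness: e1 < e3 < e2 < e5 < e4 < e6

after step 1 (e1 push(95)): stack <95>
after step 2 (e3 push(68)): stack <95,68>
after step 3 (e2 pop() → 68): stack <95>
after step 4 (e5 pop() → 95): stack <>
after step 5 (e4 push(32)): stack <32>
after step 6 (e6 push(3)): stack <32,3>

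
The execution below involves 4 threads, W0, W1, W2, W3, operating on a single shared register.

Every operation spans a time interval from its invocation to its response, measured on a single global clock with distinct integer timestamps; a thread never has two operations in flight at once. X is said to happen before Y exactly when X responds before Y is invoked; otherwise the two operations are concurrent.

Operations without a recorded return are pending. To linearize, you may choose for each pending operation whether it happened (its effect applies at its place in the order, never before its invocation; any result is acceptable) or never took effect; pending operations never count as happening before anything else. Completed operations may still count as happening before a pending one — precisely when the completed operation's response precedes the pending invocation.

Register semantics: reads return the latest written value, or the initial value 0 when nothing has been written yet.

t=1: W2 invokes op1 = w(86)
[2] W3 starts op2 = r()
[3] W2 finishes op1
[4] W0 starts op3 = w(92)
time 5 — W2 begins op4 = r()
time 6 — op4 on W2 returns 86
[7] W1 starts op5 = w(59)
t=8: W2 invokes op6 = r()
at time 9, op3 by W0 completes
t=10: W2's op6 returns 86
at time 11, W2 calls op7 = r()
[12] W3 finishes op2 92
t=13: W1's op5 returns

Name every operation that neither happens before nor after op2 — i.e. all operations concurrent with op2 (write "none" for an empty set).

op1, op3, op4, op5, op6, op7

concurrent with op2 ([2,12]): every op whose interval crosses 2..12
op1 [1,3]: concurrent
op3 [4,9]: concurrent
op4 [5,6]: concurrent
op5 [7,13]: concurrent
op6 [8,10]: concurrent
op7 [11,…): concurrent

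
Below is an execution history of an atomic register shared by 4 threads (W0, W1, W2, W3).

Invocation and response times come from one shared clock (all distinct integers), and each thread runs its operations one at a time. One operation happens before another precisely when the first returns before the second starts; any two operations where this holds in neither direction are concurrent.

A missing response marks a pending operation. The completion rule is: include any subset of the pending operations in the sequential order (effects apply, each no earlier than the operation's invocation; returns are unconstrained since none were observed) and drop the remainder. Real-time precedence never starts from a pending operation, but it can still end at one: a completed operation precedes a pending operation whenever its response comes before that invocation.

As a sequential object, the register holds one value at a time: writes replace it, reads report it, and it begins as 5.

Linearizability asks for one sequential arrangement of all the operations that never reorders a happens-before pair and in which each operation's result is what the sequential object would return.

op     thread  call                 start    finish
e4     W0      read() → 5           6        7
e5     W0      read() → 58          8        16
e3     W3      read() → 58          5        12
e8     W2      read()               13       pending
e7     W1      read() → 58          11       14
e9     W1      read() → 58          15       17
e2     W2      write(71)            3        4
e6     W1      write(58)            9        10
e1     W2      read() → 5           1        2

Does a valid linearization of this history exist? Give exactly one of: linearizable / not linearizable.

events 1..6 are fine; event 7 — the response of e4 at time 7 — makes the prefix non-linearizable
exactly one order of the 3 completed ops respects real time; the atomic register replay fails
no escape via the 1 pending operation (e3): every completion choice fails
for example e1, e2, e4 (pending dropped) fails at step 3: e4 read() → 5 is not legal there

not linearizable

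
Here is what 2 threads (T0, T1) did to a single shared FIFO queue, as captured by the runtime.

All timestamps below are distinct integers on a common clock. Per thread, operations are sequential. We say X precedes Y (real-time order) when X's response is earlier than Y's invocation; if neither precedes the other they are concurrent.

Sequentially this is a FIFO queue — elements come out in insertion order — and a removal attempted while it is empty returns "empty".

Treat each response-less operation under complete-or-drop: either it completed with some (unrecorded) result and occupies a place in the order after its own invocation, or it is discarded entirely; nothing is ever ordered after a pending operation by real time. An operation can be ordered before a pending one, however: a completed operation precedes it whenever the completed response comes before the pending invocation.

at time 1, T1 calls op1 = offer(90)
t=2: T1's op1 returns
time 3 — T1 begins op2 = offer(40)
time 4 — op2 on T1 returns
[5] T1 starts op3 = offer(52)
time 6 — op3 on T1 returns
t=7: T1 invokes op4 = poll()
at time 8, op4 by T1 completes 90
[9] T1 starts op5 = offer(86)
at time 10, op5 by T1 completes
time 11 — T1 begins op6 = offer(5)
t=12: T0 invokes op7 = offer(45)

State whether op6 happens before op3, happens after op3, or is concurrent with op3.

op6 spans [11,…), op3 spans [5,6]
resp(op3)=6 < inv(op6)=11

after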